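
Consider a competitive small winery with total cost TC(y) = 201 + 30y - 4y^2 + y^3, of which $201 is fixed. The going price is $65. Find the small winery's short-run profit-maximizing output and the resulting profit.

Profit = -$51 at y = 5

AVC = 30 - 4y + y^2 has its minimum $26 at y = 2; price $65 clears that bar, so the firm operates.
MC = 30 - 8y + 3y^2. Setting P = MC and taking the root on the rising branch gives y* = 5.
TR = 65·5 = 325. TC = 201 + 175 = 376. Profit = 325 − 376 = -$51.
Shutting down would mean losing the fixed cost of $201, so operating at a loss of $51 is better by $150.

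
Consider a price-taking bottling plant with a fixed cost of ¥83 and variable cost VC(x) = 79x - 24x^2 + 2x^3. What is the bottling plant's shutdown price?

¥7 per unit

Short-run supply begins at min AVC. From VC = 79x - 24x^2 + 2x^3, AVC = 79 - 24x + 2x^2.
At the minimum of AVC, MC = AVC. MC = 79 - 48x + 6x^2; setting MC = AVC gives 4x^2 - 24x = 0, so x = 6. min AVC = 7.
The firm shuts down for any P below ¥7.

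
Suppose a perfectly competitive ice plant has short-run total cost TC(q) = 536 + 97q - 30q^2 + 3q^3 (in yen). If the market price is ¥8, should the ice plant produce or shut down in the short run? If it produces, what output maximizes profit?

Variable cost is VC = 97q - 30q^2 + 3q^3, so AVC = VC/q = 97 - 30q + 3q^2 and MC = dTC/dq = 97 - 60q + 9q^2.
AVC hits its minimum where MC = AVC, at q = 5, giving min AVC = 97 - 30·5 + 3·5^2 = ¥22.
Since P = ¥8 < min AVC = ¥22, price fails to cover variable cost at any output.
The firm minimizes its loss by shutting down and losing only its fixed cost of ¥536.

Shut down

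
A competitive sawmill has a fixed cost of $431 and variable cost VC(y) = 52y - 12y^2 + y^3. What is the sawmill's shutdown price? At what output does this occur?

Short-run supply begins at min AVC. From VC = 52y - 12y^2 + y^3, AVC = 52 - 12y + y^2.
dAVC/dy = -12 + 2y = 0 gives y = 6. min AVC = 52 - 12·6 + 6^2 = 16.
The firm shuts down for any P below $16.

$16 per unit, at y = 6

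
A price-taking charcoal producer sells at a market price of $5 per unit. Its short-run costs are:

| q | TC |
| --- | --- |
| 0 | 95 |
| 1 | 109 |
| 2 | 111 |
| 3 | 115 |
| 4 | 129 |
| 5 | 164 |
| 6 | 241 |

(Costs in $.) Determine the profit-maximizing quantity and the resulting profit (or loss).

Compute π = P·q − TC at each output: q=0: -95; q=1: -104; q=2: -101; q=3: -100; q=4: -109; q=5: -139; q=6: -211.
Profit is highest at q = 0. Equivalently, the lowest AVC in the table is 20/3 ≈ $6.67 at q = 3, and P = $5 falls below it — price never covers variable cost, so the firm shuts down and loses only its fixed cost.

q = 0 (shut down); profit = -$95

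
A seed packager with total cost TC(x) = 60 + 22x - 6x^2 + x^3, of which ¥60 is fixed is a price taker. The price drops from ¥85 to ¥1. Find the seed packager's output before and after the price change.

Output falls from 7 to 0 (the firm shuts down)

AVC = 22 - 6x + x^2, minimized at x = 3 where min AVC = ¥13. MC = 22 - 12x + 3x^2.
With P = ¥85 above the shutdown price, P = MC gives x = 7.
At P = ¥1 < min AVC = ¥13, price no longer covers variable cost at any output, so the firm shuts down: x = 0.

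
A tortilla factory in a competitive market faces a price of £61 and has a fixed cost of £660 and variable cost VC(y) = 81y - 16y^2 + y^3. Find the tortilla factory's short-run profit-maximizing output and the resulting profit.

AVC = 81 - 16y + y^2; min AVC = £17 at y = 8. Since P = £61 ≥ min AVC, the firm produces.
With MC = 81 - 32y + 3y^2, P = MC on the upward-sloping part at y* = 10.
TR = 61·10 = 610. TC = 660 + 210 = 870. Profit = 610 − 870 = -£260.
By producing, the firm covers all variable cost plus £400 of fixed cost; shutting down would lose the full £660.

Profit = -£260 at y = 10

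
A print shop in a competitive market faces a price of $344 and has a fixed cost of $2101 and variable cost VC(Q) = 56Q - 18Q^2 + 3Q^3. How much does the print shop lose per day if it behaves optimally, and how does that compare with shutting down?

Profit = -$181 at Q = 8

AVC = 56 - 18Q + 3Q^2 has its minimum $29 at Q = 3; price $344 clears that bar, so the firm operates.
With MC = 56 - 36Q + 9Q^2, P = MC on the upward-sloping part at Q* = 8.
TR = 344·8 = 2752. TC = 2101 + 832 = 2933. Profit = 2752 − 2933 = -$181.
Shutting down would mean losing the fixed cost of $2101, so operating at a loss of $181 is better by $1920.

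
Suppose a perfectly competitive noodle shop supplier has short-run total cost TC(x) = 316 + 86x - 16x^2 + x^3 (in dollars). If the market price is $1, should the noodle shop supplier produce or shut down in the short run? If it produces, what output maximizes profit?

Shut down

Variable cost is VC = 86x - 16x^2 + x^3, so AVC = VC/x = 86 - 16x + x^2 and MC = dTC/dx = 86 - 32x + 3x^2.
AVC is minimized where dAVC/dx = -16 + 2x = 0, at x = 8; min AVC = 86 - 16·8 + 8^2 = $22.
Since P = $1 < min AVC = $22, price fails to cover variable cost at any output.
The firm minimizes its loss by shutting down and losing only its fixed cost of $316.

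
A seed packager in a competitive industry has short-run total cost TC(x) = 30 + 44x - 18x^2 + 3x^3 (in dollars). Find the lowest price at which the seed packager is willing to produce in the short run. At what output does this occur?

The firm shuts down when price falls below the minimum of average variable cost. AVC = VC/x = 44 - 18x + 3x^2.
At the minimum of AVC, MC = AVC. MC = 44 - 36x + 9x^2; setting MC = AVC gives 6x^2 - 18x = 0, so x = 3. min AVC = 17.
For P < $17 the firm produces nothing.

$17 per unit, at x = 3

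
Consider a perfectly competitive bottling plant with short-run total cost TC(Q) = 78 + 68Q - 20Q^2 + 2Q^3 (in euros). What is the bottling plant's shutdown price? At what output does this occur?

The firm shuts down when price falls below the minimum of average variable cost. AVC = VC/Q = 68 - 20Q + 2Q^2.
dAVC/dQ = -20 + 4Q = 0 gives Q = 5. min AVC = 68 - 20·5 + 2·5^2 = 18.
The firm shuts down for any P below €18.

€18 per unit, at Q = 5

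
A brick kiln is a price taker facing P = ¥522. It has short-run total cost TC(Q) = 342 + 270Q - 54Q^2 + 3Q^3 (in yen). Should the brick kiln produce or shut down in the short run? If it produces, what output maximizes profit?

Produce at Q = 14

From TC, MC = TC'(Q) = 270 - 108Q + 9Q^2 and AVC = VC/Q = 270 - 54Q + 3Q^2.
AVC is minimized where dAVC/dQ = -54 + 6Q = 0, at Q = 9; min AVC = 270 - 54·9 + 3·9^2 = ¥27.
P = ¥522 exceeds min AVC = ¥27, so the firm stays open.
P = MC gives -252 - 108Q + 9Q^2 = 0, with roots -2 and 14. Take the larger (rising MC): Q* = 14.
Check: AVC at Q = 14 is ¥102 ≤ P, so revenue covers variable cost.
Profit = P·Q − TC = 522·14 − 1770 = ¥5538.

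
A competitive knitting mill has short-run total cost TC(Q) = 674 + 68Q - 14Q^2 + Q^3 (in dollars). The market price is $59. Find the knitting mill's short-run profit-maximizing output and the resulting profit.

Profit = -$350 at Q = 9

AVC = 68 - 14Q + Q^2; min AVC = $19 at Q = 7. Since P = $59 ≥ min AVC, the firm produces.
With MC = 68 - 28Q + 3Q^2, P = MC on the upward-sloping part at Q* = 9.
TR = 59·9 = 531. TC = 674 + 207 = 881. Profit = 531 − 881 = -$350.
By producing, the firm covers all variable cost plus $324 of fixed cost; shutting down would lose the full $674.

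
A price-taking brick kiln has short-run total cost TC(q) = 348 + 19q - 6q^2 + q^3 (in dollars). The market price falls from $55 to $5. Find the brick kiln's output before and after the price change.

MC = 19 - 12q + 3q^2; the shutdown threshold is min AVC = $10 (at q = 3).
With P = $55 above the shutdown price, P = MC gives q = 6.
At P = $5 < min AVC = $10, price no longer covers variable cost at any output, so the firm shuts down: q = 0.

Output falls from 6 to 0 (the firm shuts down)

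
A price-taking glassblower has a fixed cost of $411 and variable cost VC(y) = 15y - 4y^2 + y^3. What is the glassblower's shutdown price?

The shutdown price is the minimum of AVC. VC = 15y - 4y^2 + y^3, so AVC = 15 - 4y + y^2.
dAVC/dy = -4 + 2y = 0 gives y = 2. min AVC = 15 - 4·2 + 2^2 = 11.
So the shutdown price is $11.

$11 per unit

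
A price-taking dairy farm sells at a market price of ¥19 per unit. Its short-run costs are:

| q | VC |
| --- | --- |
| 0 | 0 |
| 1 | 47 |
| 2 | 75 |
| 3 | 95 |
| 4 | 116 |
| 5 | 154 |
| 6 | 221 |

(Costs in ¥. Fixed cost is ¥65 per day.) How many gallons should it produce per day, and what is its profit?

Compute π = P·q − TC at each output: q=0: -65; q=1: -93; q=2: -102; q=3: -103; q=4: -105; q=5: -124; q=6: -172.
Profit is highest at q = 0. Equivalently, the lowest AVC in the table is 116/4 ≈ ¥29 at q = 4, and P = ¥19 falls below it — price never covers variable cost, so the firm shuts down and loses only its fixed cost.

q = 0 (shut down); profit = -¥65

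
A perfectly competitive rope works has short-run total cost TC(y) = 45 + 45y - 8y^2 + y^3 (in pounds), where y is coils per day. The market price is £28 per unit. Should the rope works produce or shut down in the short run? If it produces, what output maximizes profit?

Shut down

Strip out fixed cost: VC = 45y - 8y^2 + y^3. Then AVC = 45 - 8y + y^2 and MC = 45 - 16y + 3y^2.
AVC hits its minimum where MC = AVC, at y = 4, giving min AVC = 45 - 8·4 + 4^2 = £29.
P = £28 lies below min AVC = £29; no output level covers variable cost.
Best response: produce nothing and absorb the £45 fixed cost.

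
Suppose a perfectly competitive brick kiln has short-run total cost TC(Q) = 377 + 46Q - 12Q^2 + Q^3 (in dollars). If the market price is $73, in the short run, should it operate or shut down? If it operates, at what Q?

Variable cost is VC = 46Q - 12Q^2 + Q^3, so AVC = VC/Q = 46 - 12Q + Q^2 and MC = dTC/dQ = 46 - 24Q + 3Q^2.
AVC hits its minimum where MC = AVC, at Q = 6, giving min AVC = 46 - 12·6 + 6^2 = $10.
Because $73 ≥ $10, revenue can cover variable cost; the firm operates.
Set P = MC: 73 = 46 - 24Q + 3Q^2 → -27 - 24Q + 3Q^2 = 0. The roots are Q = -1 and Q = 9; the profit-maximizing output is on the rising part of MC, so Q* = 9.
Check: AVC at Q = 9 is $19 ≤ P, so revenue covers variable cost.
Profit = P·Q − TC = 73·9 − 548 = $109.

Produce at Q = 9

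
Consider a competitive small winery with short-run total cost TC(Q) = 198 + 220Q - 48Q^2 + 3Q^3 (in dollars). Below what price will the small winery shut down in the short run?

Short-run supply begins at min AVC. From VC = 220Q - 48Q^2 + 3Q^3, AVC = 220 - 48Q + 3Q^2.
At the minimum of AVC, MC = AVC. MC = 220 - 96Q + 9Q^2; setting MC = AVC gives 6Q^2 - 48Q = 0, so Q = 8. min AVC = 28.
So the shutdown price is $28.

$28 per unit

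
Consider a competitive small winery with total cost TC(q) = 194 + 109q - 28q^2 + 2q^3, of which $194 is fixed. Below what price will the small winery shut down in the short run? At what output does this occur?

Short-run supply begins at min AVC. From VC = 109q - 28q^2 + 2q^3, AVC = 109 - 28q + 2q^2.
At the minimum of AVC, MC = AVC. MC = 109 - 56q + 6q^2; setting MC = AVC gives 4q^2 - 28q = 0, so q = 7. min AVC = 11.
For P < $11 the firm produces nothing.

$11 per unit, at q = 7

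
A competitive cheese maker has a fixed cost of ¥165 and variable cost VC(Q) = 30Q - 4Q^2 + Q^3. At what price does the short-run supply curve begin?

¥26 per unit

The firm shuts down when price falls below the minimum of average variable cost. AVC = VC/Q = 30 - 4Q + Q^2.
At the minimum of AVC, MC = AVC. MC = 30 - 8Q + 3Q^2; setting MC = AVC gives 2Q^2 - 4Q = 0, so Q = 2. min AVC = 26.
So the shutdown price is ¥26.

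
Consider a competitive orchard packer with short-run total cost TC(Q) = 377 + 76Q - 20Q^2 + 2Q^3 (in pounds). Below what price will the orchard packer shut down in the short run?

£26 per unit

Short-run supply begins at min AVC. From VC = 76Q - 20Q^2 + 2Q^3, AVC = 76 - 20Q + 2Q^2.
dAVC/dQ = -20 + 4Q = 0 gives Q = 5. min AVC = 76 - 20·5 + 2·5^2 = 26.
So the shutdown price is £26.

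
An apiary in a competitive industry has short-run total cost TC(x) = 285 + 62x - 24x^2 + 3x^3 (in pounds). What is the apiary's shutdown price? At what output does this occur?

£14 per unit, at x = 4

The firm shuts down when price falls below the minimum of average variable cost. AVC = VC/x = 62 - 24x + 3x^2.
At the minimum of AVC, MC = AVC. MC = 62 - 48x + 9x^2; setting MC = AVC gives 6x^2 - 24x = 0, so x = 4. min AVC = 14.
The firm shuts down for any P below £14.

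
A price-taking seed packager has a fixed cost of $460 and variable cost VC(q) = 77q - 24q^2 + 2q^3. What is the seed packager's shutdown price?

Short-run supply begins at min AVC. From VC = 77q - 24q^2 + 2q^3, AVC = 77 - 24q + 2q^2.
dAVC/dq = -24 + 4q = 0 gives q = 6. min AVC = 77 - 24·6 + 2·6^2 = 5.
So the shutdown price is $5.

$5 per unit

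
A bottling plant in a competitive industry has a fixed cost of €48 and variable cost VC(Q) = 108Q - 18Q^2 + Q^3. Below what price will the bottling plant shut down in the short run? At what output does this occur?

€27 per unit, at Q = 9

The shutdown price is the minimum of AVC. VC = 108Q - 18Q^2 + Q^3, so AVC = 108 - 18Q + Q^2.
At the minimum of AVC, MC = AVC. MC = 108 - 36Q + 3Q^2; setting MC = AVC gives 2Q^2 - 18Q = 0, so Q = 9. min AVC = 27.
The firm shuts down for any P below €27.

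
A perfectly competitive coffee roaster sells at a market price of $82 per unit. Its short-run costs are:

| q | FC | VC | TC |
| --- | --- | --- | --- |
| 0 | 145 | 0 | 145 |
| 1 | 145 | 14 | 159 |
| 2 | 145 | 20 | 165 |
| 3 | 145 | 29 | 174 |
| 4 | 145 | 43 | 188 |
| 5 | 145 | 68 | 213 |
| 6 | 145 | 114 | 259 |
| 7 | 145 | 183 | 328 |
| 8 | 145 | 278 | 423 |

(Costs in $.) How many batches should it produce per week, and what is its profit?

Compute π = P·q − TC at each output: q=0: -145; q=1: -77; q=2: -1; q=3: 72; q=4: 140; q=5: 197; q=6: 233; q=7: 246; q=8: 233.
Profit is maximized at q = 7. AVC there is 183/7 = $26.14 ≤ P, so producing beats shutting down (which would give -$145).

q = 7; profit = $246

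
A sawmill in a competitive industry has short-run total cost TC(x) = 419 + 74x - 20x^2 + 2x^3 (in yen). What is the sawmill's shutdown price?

The firm shuts down when price falls below the minimum of average variable cost. AVC = VC/x = 74 - 20x + 2x^2.
At the minimum of AVC, MC = AVC. MC = 74 - 40x + 6x^2; setting MC = AVC gives 4x^2 - 20x = 0, so x = 5. min AVC = 24.
The firm shuts down for any P below ¥24.

¥24 per unit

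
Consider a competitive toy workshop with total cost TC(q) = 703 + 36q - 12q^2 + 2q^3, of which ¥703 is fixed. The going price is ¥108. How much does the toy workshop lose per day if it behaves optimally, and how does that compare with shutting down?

Profit = -¥271 at q = 6

AVC = 36 - 12q + 2q^2; min AVC = ¥18 at q = 3. Since P = ¥108 ≥ min AVC, the firm produces.
MC = 36 - 24q + 6q^2. Setting P = MC and taking the root on the rising branch gives q* = 6.
TR = 108·6 = 648. TC = 703 + 216 = 919. Profit = 648 − 919 = -¥271.
That loss of ¥271 beats the ¥703 the firm would lose by shutting down; producing recovers ¥432 of fixed cost.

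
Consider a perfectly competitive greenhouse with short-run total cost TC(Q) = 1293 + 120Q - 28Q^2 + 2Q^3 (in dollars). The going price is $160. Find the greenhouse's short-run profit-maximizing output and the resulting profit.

Profit = -$93 at Q = 10

AVC = 120 - 28Q + 2Q^2; min AVC = $22 at Q = 7. Since P = $160 ≥ min AVC, the firm produces.
With MC = 120 - 56Q + 6Q^2, P = MC on the upward-sloping part at Q* = 10.
TR = 160·10 = 1600. TC = 1293 + 400 = 1693. Profit = 1600 − 1693 = -$93.
By producing, the firm covers all variable cost plus $1200 of fixed cost; shutting down would lose the full $1293.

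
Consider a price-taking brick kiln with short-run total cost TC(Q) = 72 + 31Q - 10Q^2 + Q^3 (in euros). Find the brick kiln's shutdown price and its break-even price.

Shutdown price = min AVC. AVC = 31 - 10Q + Q^2, with vertex at Q = 5 and minimum €6.
ATC = 72/Q + 31 - 10Q + Q^2. Setting dATC/dQ = −72/Q^2 − 10 + 2Q = 0 gives Q = 6 (since 2·6^3 − 10·6^2 = 72).
min ATC = 72/6 + 31 − 10·6 + 6^2 = €19. That is the break-even price.
For €6 ≤ P < €19 the firm produces at a loss; below €6 it shuts down.

Shutdown price = €6; break-even price = €19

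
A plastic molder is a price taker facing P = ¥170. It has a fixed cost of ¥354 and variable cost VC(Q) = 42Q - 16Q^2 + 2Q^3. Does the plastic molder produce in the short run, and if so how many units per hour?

Produce at Q = 8

From TC, MC = TC'(Q) = 42 - 32Q + 6Q^2 and AVC = VC/Q = 42 - 16Q + 2Q^2.
AVC hits its minimum where MC = AVC, at Q = 4, giving min AVC = 42 - 16·4 + 2·4^2 = ¥10.
P = ¥170 exceeds min AVC = ¥10, so the firm stays open.
Set P = MC: 170 = 42 - 32Q + 6Q^2 → -128 - 32Q + 6Q^2 = 0. The roots are Q = -8/3 and Q = 8; the profit-maximizing output is on the rising part of MC, so Q* = 8.
Check: AVC at Q = 8 is ¥42 ≤ P, so revenue covers variable cost.
Profit = P·Q − TC = 170·8 − 690 = ¥670.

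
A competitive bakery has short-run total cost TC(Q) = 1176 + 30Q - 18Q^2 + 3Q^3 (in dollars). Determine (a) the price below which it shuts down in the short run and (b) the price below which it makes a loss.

Shutdown price = $3; break-even price = $219

AVC = 30 - 18Q + 3Q^2; minimized at Q = 3, giving min AVC = $3. That is the shutdown price.
ATC = 1176/Q + 30 - 18Q + 3Q^2. Setting dATC/dQ = −1176/Q^2 − 18 + 6Q = 0 gives Q = 7 (since 6·7^3 − 18·7^2 = 1176).
min ATC = 1176/7 + 30 − 18·7 + 3·7^2 = $219. That is the break-even price.
For $3 ≤ P < $219 the firm produces at a loss; below $3 it shuts down.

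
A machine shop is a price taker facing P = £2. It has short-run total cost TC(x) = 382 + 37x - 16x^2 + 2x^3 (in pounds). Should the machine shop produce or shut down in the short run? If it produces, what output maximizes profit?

From TC, MC = TC'(x) = 37 - 32x + 6x^2 and AVC = VC/x = 37 - 16x + 2x^2.
AVC hits its minimum where MC = AVC, at x = 4, giving min AVC = 37 - 16·4 + 2·4^2 = £5.
With P < min AVC (£2 < £5), every unit sold adds to the loss.
The firm minimizes its loss by shutting down and losing only its fixed cost of £382.

Shut down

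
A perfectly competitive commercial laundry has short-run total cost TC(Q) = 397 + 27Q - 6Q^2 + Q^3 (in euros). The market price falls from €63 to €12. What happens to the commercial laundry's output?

Output falls from 6 to 0 (the firm shuts down)

AVC = 27 - 6Q + Q^2, minimized at Q = 3 where min AVC = €18. MC = 27 - 12Q + 3Q^2.
At P = €63 ≥ min AVC, set P = MC on the rising branch: Q = 6.
At P = €12 < min AVC = €18, price no longer covers variable cost at any output, so the firm shuts down: Q = 0.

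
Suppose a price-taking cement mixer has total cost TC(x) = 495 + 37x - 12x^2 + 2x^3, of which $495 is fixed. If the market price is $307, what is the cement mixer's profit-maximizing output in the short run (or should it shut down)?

Produce at x = 9

Variable cost is VC = 37x - 12x^2 + 2x^3, so AVC = VC/x = 37 - 12x + 2x^2 and MC = dTC/dx = 37 - 24x + 6x^2.
AVC hits its minimum where MC = AVC, at x = 3, giving min AVC = 37 - 12·3 + 2·3^2 = $19.
P = $307 exceeds min AVC = $19, so the firm stays open.
Set P = MC: 307 = 37 - 24x + 6x^2 → -270 - 24x + 6x^2 = 0. The roots are x = -5 and x = 9; the profit-maximizing output is on the rising part of MC, so x* = 9.
Check: AVC at x = 9 is $91 ≤ P, so revenue covers variable cost.
Profit = P·x − TC = 307·9 − 1314 = $1449.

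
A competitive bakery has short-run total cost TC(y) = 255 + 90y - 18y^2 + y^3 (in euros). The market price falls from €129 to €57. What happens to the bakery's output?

Output falls from 13 to 11

AVC = 90 - 18y + y^2, minimized at y = 9 where min AVC = €9. MC = 90 - 36y + 3y^2.
With P = €129 above the shutdown price, P = MC gives y = 13.
At P = €57 ≥ min AVC, set P = MC: y = 11. The firm stays open but cuts output.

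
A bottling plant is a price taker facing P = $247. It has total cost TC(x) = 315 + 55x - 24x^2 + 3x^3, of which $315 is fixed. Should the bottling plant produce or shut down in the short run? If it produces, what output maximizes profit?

Produce at x = 8

From TC, MC = TC'(x) = 55 - 48x + 9x^2 and AVC = VC/x = 55 - 24x + 3x^2.
The AVC parabola has its vertex at x = 24/6 = 4, where AVC = 55 - 24·4 + 3·4^2 = $7.
P = $247 exceeds min AVC = $7, so the firm stays open.
Solving P = MC: -192 - 48x + 9x^2 = 0 ⇒ x = -8/3 or 8. On the upward-sloping branch, x* = 8.
Check: AVC at x = 8 is $55 ≤ P, so revenue covers variable cost.
Profit = P·x − TC = 247·8 − 755 = $1221.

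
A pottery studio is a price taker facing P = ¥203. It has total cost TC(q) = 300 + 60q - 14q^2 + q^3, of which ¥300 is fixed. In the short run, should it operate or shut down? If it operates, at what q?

Produce at q = 13

Strip out fixed cost: VC = 60q - 14q^2 + q^3. Then AVC = 60 - 14q + q^2 and MC = 60 - 28q + 3q^2.
The AVC parabola has its vertex at q = 14/2 = 7, where AVC = 60 - 14·7 + 7^2 = ¥11.
P = ¥203 exceeds min AVC = ¥11, so the firm stays open.
Set P = MC: 203 = 60 - 28q + 3q^2 → -143 - 28q + 3q^2 = 0. The roots are q = -11/3 and q = 13; the profit-maximizing output is on the rising part of MC, so q* = 13.
Check: AVC at q = 13 is ¥47 ≤ P, so revenue covers variable cost.
Profit = P·q − TC = 203·13 − 911 = ¥1728.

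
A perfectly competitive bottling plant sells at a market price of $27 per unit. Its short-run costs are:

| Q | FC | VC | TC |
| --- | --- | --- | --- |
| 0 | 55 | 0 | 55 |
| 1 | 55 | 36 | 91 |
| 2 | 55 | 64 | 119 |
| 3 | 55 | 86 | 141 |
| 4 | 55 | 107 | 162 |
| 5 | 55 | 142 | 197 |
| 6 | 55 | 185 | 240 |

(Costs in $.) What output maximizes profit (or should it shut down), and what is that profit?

Q = 4; profit = -$54

Profit at each row (π = 27Q − TC): Q=0: -55; Q=1: -64; Q=2: -65; Q=3: -60; Q=4: -54; Q=5: -62; Q=6: -78.
Profit is maximized at Q = 4. AVC there is 107/4 = $26.75 ≤ P, so producing beats shutting down (which would give -$55).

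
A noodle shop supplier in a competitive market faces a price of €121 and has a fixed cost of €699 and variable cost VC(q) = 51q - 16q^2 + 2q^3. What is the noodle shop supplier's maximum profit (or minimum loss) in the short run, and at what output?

AVC = 51 - 16q + 2q^2; min AVC = €19 at q = 4. Since P = €121 ≥ min AVC, the firm produces.
MC = 51 - 32q + 6q^2. Setting P = MC and taking the root on the rising branch gives q* = 7.
TR = 121·7 = 847. TC = 699 + 259 = 958. Profit = 847 − 958 = -€111.
That loss of €111 beats the €699 the firm would lose by shutting down; producing recovers €588 of fixed cost.

Profit = -€111 at q = 7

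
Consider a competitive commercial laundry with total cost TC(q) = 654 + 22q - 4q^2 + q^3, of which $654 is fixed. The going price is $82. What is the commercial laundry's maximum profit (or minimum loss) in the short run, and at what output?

AVC = 22 - 4q + q^2 has its minimum $18 at q = 2; price $82 clears that bar, so the firm operates.
MC = 22 - 8q + 3q^2. Setting P = MC and taking the root on the rising branch gives q* = 6.
TR = 82·6 = 492. TC = 654 + 204 = 858. Profit = 492 − 858 = -$366.
Shutting down would mean losing the fixed cost of $654, so operating at a loss of $366 is better by $288.

Profit = -$366 at q = 6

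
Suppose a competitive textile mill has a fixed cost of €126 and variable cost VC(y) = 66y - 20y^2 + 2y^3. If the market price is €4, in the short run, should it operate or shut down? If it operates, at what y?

Shut down

Variable cost is VC = 66y - 20y^2 + 2y^3, so AVC = VC/y = 66 - 20y + 2y^2 and MC = dTC/dy = 66 - 40y + 6y^2.
AVC is minimized where dAVC/dy = -20 + 4y = 0, at y = 5; min AVC = 66 - 20·5 + 2·5^2 = €16.
Since P = €4 < min AVC = €16, price fails to cover variable cost at any output.
Best response: produce nothing and absorb the €126 fixed cost.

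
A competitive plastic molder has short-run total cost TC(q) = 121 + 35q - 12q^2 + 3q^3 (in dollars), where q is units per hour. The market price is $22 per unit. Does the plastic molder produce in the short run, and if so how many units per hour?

Strip out fixed cost: VC = 35q - 12q^2 + 3q^3. Then AVC = 35 - 12q + 3q^2 and MC = 35 - 24q + 9q^2.
AVC is minimized where dAVC/dq = -12 + 6q = 0, at q = 2; min AVC = 35 - 12·2 + 3·2^2 = $23.
Since P = $22 < min AVC = $23, price fails to cover variable cost at any output.
Best response: produce nothing and absorb the $121 fixed cost.

Shut down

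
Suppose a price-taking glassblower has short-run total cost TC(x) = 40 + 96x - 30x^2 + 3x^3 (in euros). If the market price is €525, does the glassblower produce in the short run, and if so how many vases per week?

Strip out fixed cost: VC = 96x - 30x^2 + 3x^3. Then AVC = 96 - 30x + 3x^2 and MC = 96 - 60x + 9x^2.
AVC is minimized where dAVC/dx = -30 + 6x = 0, at x = 5; min AVC = 96 - 30·5 + 3·5^2 = €21.
Since P = €525 ≥ min AVC = €21, price covers variable cost and the firm should produce.
Solving P = MC: -429 - 60x + 9x^2 = 0 ⇒ x = -13/3 or 11. On the upward-sloping branch, x* = 11.
Check: AVC at x = 11 is €129 ≤ P, so revenue covers variable cost.
Profit = P·x − TC = 525·11 − 1459 = €4316.

Produce at x = 11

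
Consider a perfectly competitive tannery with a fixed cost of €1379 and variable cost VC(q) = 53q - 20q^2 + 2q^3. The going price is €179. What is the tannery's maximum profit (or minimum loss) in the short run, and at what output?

AVC = 53 - 20q + 2q^2; min AVC = €3 at q = 5. Since P = €179 ≥ min AVC, the firm produces.
MC = 53 - 40q + 6q^2. Setting P = MC and taking the root on the rising branch gives q* = 9.
TR = 179·9 = 1611. TC = 1379 + 315 = 1694. Profit = 1611 − 1694 = -€83.
Shutting down would mean losing the fixed cost of €1379, so operating at a loss of €83 is better by €1296.

Profit = -€83 at q = 9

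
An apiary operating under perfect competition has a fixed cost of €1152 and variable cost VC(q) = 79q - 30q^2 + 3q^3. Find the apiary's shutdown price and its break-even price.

AVC = 79 - 30q + 3q^2; minimized at q = 5, giving min AVC = €4. That is the shutdown price.
ATC = 1152/q + 79 - 30q + 3q^2. Setting dATC/dq = −1152/q^2 − 30 + 6q = 0 gives q = 8 (since 6·8^3 − 30·8^2 = 1152).
min ATC = 1152/8 + 79 − 30·8 + 3·8^2 = €175. That is the break-even price.
Between these two prices the firm operates at a loss; above €175 it earns a profit.

Shutdown price = €4; break-even price = €175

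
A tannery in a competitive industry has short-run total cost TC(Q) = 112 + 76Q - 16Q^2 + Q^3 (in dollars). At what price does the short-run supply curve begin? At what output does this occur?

The firm shuts down when price falls below the minimum of average variable cost. AVC = VC/Q = 76 - 16Q + Q^2.
At the minimum of AVC, MC = AVC. MC = 76 - 32Q + 3Q^2; setting MC = AVC gives 2Q^2 - 16Q = 0, so Q = 8. min AVC = 12.
So the shutdown price is $12.

$12 per unit, at Q = 8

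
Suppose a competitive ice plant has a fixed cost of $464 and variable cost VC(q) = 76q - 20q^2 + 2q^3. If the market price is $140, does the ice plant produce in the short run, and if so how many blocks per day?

Strip out fixed cost: VC = 76q - 20q^2 + 2q^3. Then AVC = 76 - 20q + 2q^2 and MC = 76 - 40q + 6q^2.
AVC hits its minimum where MC = AVC, at q = 5, giving min AVC = 76 - 20·5 + 2·5^2 = $26.
Because $140 ≥ $26, revenue can cover variable cost; the firm operates.
P = MC gives -64 - 40q + 6q^2 = 0, with roots -4/3 and 8. Take the larger (rising MC): q* = 8.
Check: AVC at q = 8 is $44 ≤ P, so revenue covers variable cost.
Profit = P·q − TC = 140·8 − 816 = $304.

Produce at q = 8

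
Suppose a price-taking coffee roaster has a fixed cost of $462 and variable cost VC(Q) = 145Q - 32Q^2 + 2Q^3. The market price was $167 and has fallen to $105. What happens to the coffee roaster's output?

MC = 145 - 64Q + 6Q^2; the shutdown threshold is min AVC = $17 (at Q = 8).
At P = $167 ≥ min AVC, set P = MC on the rising branch: Q = 11.
At P = $105 ≥ min AVC, set P = MC: Q = 10. The firm stays open but cuts output.

Output falls from 11 to 10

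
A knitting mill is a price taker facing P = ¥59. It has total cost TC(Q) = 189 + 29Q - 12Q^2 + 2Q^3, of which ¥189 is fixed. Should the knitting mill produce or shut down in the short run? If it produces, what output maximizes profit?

Produce at Q = 5

From TC, MC = TC'(Q) = 29 - 24Q + 6Q^2 and AVC = VC/Q = 29 - 12Q + 2Q^2.
AVC is minimized where dAVC/dQ = -12 + 4Q = 0, at Q = 3; min AVC = 29 - 12·3 + 2·3^2 = ¥11.
Because ¥59 ≥ ¥11, revenue can cover variable cost; the firm operates.
P = MC gives -30 - 24Q + 6Q^2 = 0, with roots -1 and 5. Take the larger (rising MC): Q* = 5.
Check: AVC at Q = 5 is ¥19 ≤ P, so revenue covers variable cost.
Profit = P·Q − TC = 59·5 − 284 = ¥11.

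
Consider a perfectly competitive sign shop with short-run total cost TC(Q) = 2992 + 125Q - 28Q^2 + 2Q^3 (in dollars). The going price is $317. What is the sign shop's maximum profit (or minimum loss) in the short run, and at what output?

Profit = -$112 at Q = 12

AVC = 125 - 28Q + 2Q^2; min AVC = $27 at Q = 7. Since P = $317 ≥ min AVC, the firm produces.
MC = 125 - 56Q + 6Q^2. Setting P = MC and taking the root on the rising branch gives Q* = 12.
TR = 317·12 = 3804. TC = 2992 + 924 = 3916. Profit = 3804 − 3916 = -$112.
That loss of $112 beats the $2992 the firm would lose by shutting down; producing recovers $2880 of fixed cost.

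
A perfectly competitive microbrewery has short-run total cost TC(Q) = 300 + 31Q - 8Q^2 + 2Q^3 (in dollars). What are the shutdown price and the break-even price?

AVC = 31 - 8Q + 2Q^2; minimized at Q = 2, giving min AVC = $23. That is the shutdown price.
ATC = 300/Q + 31 - 8Q + 2Q^2. Setting dATC/dQ = −300/Q^2 − 8 + 4Q = 0 gives Q = 5 (since 4·5^3 − 8·5^2 = 300).
min ATC = 300/5 + 31 − 8·5 + 2·5^2 = $101. That is the break-even price.
For $23 ≤ P < $101 the firm produces at a loss; below $23 it shuts down.

Shutdown price = $23; break-even price = $101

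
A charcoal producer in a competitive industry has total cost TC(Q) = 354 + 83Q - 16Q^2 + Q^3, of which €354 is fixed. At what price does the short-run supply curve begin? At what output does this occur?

The firm shuts down when price falls below the minimum of average variable cost. AVC = VC/Q = 83 - 16Q + Q^2.
At the minimum of AVC, MC = AVC. MC = 83 - 32Q + 3Q^2; setting MC = AVC gives 2Q^2 - 16Q = 0, so Q = 8. min AVC = 19.
The firm shuts down for any P below €19.

€19 per unit, at Q = 8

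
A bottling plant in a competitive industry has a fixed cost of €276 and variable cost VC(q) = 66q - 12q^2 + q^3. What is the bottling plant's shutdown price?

The shutdown price is the minimum of AVC. VC = 66q - 12q^2 + q^3, so AVC = 66 - 12q + q^2.
At the minimum of AVC, MC = AVC. MC = 66 - 24q + 3q^2; setting MC = AVC gives 2q^2 - 12q = 0, so q = 6. min AVC = 30.
The firm shuts down for any P below €30.

€30 per unit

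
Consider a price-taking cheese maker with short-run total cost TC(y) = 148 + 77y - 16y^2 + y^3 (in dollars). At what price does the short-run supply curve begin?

$13 per unit

The firm shuts down when price falls below the minimum of average variable cost. AVC = VC/y = 77 - 16y + y^2.
At the minimum of AVC, MC = AVC. MC = 77 - 32y + 3y^2; setting MC = AVC gives 2y^2 - 16y = 0, so y = 8. min AVC = 13.
For P < $13 the firm produces nothing.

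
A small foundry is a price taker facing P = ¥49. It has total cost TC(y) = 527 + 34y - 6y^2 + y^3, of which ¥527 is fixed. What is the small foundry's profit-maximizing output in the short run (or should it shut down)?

Produce at y = 5

Strip out fixed cost: VC = 34y - 6y^2 + y^3. Then AVC = 34 - 6y + y^2 and MC = 34 - 12y + 3y^2.
AVC is minimized where dAVC/dy = -6 + 2y = 0, at y = 3; min AVC = 34 - 6·3 + 3^2 = ¥25.
P = ¥49 exceeds min AVC = ¥25, so the firm stays open.
Solving P = MC: -15 - 12y + 3y^2 = 0 ⇒ y = -1 or 5. On the upward-sloping branch, y* = 5.
Check: AVC at y = 5 is ¥29 ≤ P, so revenue covers variable cost.
Profit = P·y − TC = 49·5 − 672 = -¥427, a loss, but smaller than the ¥527 fixed cost the firm would lose by shutting down.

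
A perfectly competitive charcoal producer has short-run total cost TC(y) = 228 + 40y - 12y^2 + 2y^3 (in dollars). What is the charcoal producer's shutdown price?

$22 per unit

The shutdown price is the minimum of AVC. VC = 40y - 12y^2 + 2y^3, so AVC = 40 - 12y + 2y^2.
dAVC/dy = -12 + 4y = 0 gives y = 3. min AVC = 40 - 12·3 + 2·3^2 = 22.
For P < $22 the firm produces nothing.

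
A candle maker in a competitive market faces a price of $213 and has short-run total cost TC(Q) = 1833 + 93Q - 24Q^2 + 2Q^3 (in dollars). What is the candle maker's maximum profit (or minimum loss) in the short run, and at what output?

Profit = -$233 at Q = 10

AVC = 93 - 24Q + 2Q^2; min AVC = $21 at Q = 6. Since P = $213 ≥ min AVC, the firm produces.
MC = 93 - 48Q + 6Q^2. Setting P = MC and taking the root on the rising branch gives Q* = 10.
TR = 213·10 = 2130. TC = 1833 + 530 = 2363. Profit = 2130 − 2363 = -$233.
That loss of $233 beats the $1833 the firm would lose by shutting down; producing recovers $1600 of fixed cost.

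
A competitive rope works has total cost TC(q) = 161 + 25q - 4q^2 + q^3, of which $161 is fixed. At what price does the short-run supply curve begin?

The firm shuts down when price falls below the minimum of average variable cost. AVC = VC/q = 25 - 4q + q^2.
At the minimum of AVC, MC = AVC. MC = 25 - 8q + 3q^2; setting MC = AVC gives 2q^2 - 4q = 0, so q = 2. min AVC = 21.
The firm shuts down for any P below $21.

$21 per unit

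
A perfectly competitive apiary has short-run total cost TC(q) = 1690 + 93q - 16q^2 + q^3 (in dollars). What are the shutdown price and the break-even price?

Shutdown price = $29; break-even price = $184

AVC = 93 - 16q + q^2; minimized at q = 8, giving min AVC = $29. That is the shutdown price.
ATC = 1690/q + 93 - 16q + q^2. Setting dATC/dq = −1690/q^2 − 16 + 2q = 0 gives q = 13 (since 2·13^3 − 16·13^2 = 1690).
min ATC = 1690/13 + 93 − 16·13 + 13^2 = $184. That is the break-even price.
For $29 ≤ P < $184 the firm produces at a loss; below $29 it shuts down.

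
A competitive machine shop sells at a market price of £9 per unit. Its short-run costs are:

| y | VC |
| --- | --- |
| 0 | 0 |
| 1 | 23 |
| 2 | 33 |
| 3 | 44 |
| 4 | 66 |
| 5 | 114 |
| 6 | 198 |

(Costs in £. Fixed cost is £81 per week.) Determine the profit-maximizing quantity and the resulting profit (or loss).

y = 0 (shut down); profit = -£81

Compute π = P·y − TC at each output: y=0: -81; y=1: -95; y=2: -96; y=3: -98; y=4: -111; y=5: -150; y=6: -225.
Profit is highest at y = 0. Equivalently, the lowest AVC in the table is 44/3 ≈ £14.67 at y = 3, and P = £9 falls below it — price never covers variable cost, so the firm shuts down and loses only its fixed cost.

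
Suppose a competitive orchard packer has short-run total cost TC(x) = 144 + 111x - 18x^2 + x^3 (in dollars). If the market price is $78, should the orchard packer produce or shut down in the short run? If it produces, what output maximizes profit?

Produce at x = 11

Strip out fixed cost: VC = 111x - 18x^2 + x^3. Then AVC = 111 - 18x + x^2 and MC = 111 - 36x + 3x^2.
AVC is minimized where dAVC/dx = -18 + 2x = 0, at x = 9; min AVC = 111 - 18·9 + 9^2 = $30.
Because $78 ≥ $30, revenue can cover variable cost; the firm operates.
Set P = MC: 78 = 111 - 36x + 3x^2 → 33 - 36x + 3x^2 = 0. The roots are x = 1 and x = 11; the profit-maximizing output is on the rising part of MC, so x* = 11.
Check: AVC at x = 11 is $34 ≤ P, so revenue covers variable cost.
Profit = P·x − TC = 78·11 − 518 = $340.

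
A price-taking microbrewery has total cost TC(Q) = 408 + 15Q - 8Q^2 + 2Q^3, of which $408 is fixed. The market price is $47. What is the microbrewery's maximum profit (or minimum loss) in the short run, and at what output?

Profit = -$280 at Q = 4

AVC = 15 - 8Q + 2Q^2; min AVC = $7 at Q = 2. Since P = $47 ≥ min AVC, the firm produces.
With MC = 15 - 16Q + 6Q^2, P = MC on the upward-sloping part at Q* = 4.
TR = 47·4 = 188. TC = 408 + 60 = 468. Profit = 188 − 468 = -$280.
That loss of $280 beats the $408 the firm would lose by shutting down; producing recovers $128 of fixed cost.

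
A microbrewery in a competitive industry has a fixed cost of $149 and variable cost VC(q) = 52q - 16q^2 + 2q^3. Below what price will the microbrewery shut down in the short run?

$20 per unit

The firm shuts down when price falls below the minimum of average variable cost. AVC = VC/q = 52 - 16q + 2q^2.
dAVC/dq = -16 + 4q = 0 gives q = 4. min AVC = 52 - 16·4 + 2·4^2 = 20.
So the shutdown price is $20.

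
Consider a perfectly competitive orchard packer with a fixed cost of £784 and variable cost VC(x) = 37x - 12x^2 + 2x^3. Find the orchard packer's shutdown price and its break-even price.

Shutdown price = £19; break-even price = £163

AVC = 37 - 12x + 2x^2; minimized at x = 3, giving min AVC = £19. That is the shutdown price.
ATC = 784/x + 37 - 12x + 2x^2. Setting dATC/dx = −784/x^2 − 12 + 4x = 0 gives x = 7 (since 4·7^3 − 12·7^2 = 784).
min ATC = 784/7 + 37 − 12·7 + 2·7^2 = £163. That is the break-even price.
Between these two prices the firm operates at a loss; above £163 it earns a profit.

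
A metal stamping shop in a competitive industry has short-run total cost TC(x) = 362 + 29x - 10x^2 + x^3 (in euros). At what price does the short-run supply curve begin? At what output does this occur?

Short-run supply begins at min AVC. From VC = 29x - 10x^2 + x^3, AVC = 29 - 10x + x^2.
dAVC/dx = -10 + 2x = 0 gives x = 5. min AVC = 29 - 10·5 + 5^2 = 4.
So the shutdown price is €4.

€4 per unit, at x = 5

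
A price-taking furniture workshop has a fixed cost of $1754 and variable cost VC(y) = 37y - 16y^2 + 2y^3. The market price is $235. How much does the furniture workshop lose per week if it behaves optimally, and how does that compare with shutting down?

AVC = 37 - 16y + 2y^2 has its minimum $5 at y = 4; price $235 clears that bar, so the firm operates.
With MC = 37 - 32y + 6y^2, P = MC on the upward-sloping part at y* = 9.
TR = 235·9 = 2115. TC = 1754 + 495 = 2249. Profit = 2115 − 2249 = -$134.
Shutting down would mean losing the fixed cost of $1754, so operating at a loss of $134 is better by $1620.

Profit = -$134 at y = 9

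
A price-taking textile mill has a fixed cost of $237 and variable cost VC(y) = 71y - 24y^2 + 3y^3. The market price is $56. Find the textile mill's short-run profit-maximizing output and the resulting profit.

Profit = -$87 at y = 5

AVC = 71 - 24y + 3y^2 has its minimum $23 at y = 4; price $56 clears that bar, so the firm operates.
With MC = 71 - 48y + 9y^2, P = MC on the upward-sloping part at y* = 5.
TR = 56·5 = 280. TC = 237 + 130 = 367. Profit = 280 − 367 = -$87.
That loss of $87 beats the $237 the firm would lose by shutting down; producing recovers $150 of fixed cost.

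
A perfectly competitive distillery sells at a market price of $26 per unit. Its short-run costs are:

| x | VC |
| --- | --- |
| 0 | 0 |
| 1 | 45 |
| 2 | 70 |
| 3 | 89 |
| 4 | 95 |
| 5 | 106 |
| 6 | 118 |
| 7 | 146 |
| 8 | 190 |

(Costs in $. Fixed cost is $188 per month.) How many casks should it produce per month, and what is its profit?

Compute π = P·x − TC at each output: x=0: -188; x=1: -207; x=2: -206; x=3: -199; x=4: -179; x=5: -164; x=6: -150; x=7: -152; x=8: -170.
Profit is maximized at x = 6. AVC there is 118/6 = $19.67 ≤ P, so producing beats shutting down (which would give -$188).

x = 6; profit = -$150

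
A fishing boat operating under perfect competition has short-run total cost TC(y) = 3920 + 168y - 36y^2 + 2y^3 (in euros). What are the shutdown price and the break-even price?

Shutdown price = min AVC. AVC = 168 - 36y + 2y^2, with vertex at y = 9 and minimum €6.
ATC = 3920/y + 168 - 36y + 2y^2. Setting dATC/dy = −3920/y^2 − 36 + 4y = 0 gives y = 14 (since 4·14^3 − 36·14^2 = 3920).
min ATC = 3920/14 + 168 − 36·14 + 2·14^2 = €336. That is the break-even price.
For €6 ≤ P < €336 the firm produces at a loss; below €6 it shuts down.

Shutdown price = €6; break-even price = €336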